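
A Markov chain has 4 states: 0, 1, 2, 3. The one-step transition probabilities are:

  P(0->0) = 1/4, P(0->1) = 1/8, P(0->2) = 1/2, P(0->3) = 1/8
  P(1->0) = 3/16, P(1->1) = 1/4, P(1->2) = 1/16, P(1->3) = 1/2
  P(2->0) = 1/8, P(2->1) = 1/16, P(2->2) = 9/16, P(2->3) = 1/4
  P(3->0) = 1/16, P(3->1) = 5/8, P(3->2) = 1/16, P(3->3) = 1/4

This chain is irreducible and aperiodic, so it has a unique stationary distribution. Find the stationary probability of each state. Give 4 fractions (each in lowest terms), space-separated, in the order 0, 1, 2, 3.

Answer: 85/597 359/1194 149/597 367/1194

Derivation:
The stationary distribution satisfies pi = pi * P, i.e.:
  pi_0 = 1/4*pi_0 + 3/16*pi_1 + 1/8*pi_2 + 1/16*pi_3
  pi_1 = 1/8*pi_0 + 1/4*pi_1 + 1/16*pi_2 + 5/8*pi_3
  pi_2 = 1/2*pi_0 + 1/16*pi_1 + 9/16*pi_2 + 1/16*pi_3
  pi_3 = 1/8*pi_0 + 1/2*pi_1 + 1/4*pi_2 + 1/4*pi_3
with normalization: pi_0 + pi_1 + pi_2 + pi_3 = 1.

Using the first 3 balance equations plus normalization, the linear system A*pi = b is:
  [-3/4, 3/16, 1/8, 1/16] . pi = 0
  [1/8, -3/4, 1/16, 5/8] . pi = 0
  [1/2, 1/16, -7/16, 1/16] . pi = 0
  [1, 1, 1, 1] . pi = 1

Solving yields:
  pi_0 = 85/597
  pi_1 = 359/1194
  pi_2 = 149/597
  pi_3 = 367/1194

Verification (pi * P):
  85/597*1/4 + 359/1194*3/16 + 149/597*1/8 + 367/1194*1/16 = 85/597 = pi_0  (ok)
  85/597*1/8 + 359/1194*1/4 + 149/597*1/16 + 367/1194*5/8 = 359/1194 = pi_1  (ok)
  85/597*1/2 + 359/1194*1/16 + 149/597*9/16 + 367/1194*1/16 = 149/597 = pi_2  (ok)
  85/597*1/8 + 359/1194*1/2 + 149/597*1/4 + 367/1194*1/4 = 367/1194 = pi_3  (ok)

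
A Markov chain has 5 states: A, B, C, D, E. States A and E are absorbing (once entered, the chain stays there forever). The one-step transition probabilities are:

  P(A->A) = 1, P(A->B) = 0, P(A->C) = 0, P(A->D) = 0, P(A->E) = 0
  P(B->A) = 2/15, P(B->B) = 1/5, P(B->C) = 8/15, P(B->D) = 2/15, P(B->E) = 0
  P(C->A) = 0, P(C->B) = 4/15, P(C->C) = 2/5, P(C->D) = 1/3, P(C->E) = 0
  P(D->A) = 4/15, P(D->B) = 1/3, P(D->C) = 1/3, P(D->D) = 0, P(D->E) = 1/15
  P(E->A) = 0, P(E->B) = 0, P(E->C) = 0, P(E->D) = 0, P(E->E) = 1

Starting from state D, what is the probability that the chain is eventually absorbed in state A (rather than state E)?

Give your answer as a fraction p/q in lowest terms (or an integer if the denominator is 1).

Let a_i = P(absorbed in A | start in state i).
Boundary conditions: a_A = 1, a_E = 0.
For each transient state i, a_i = sum_j P(i->j) * a_j:
  a_B = 2/15*a_A + 1/5*a_B + 8/15*a_C + 2/15*a_D + 0*a_E
  a_C = 0*a_A + 4/15*a_B + 2/5*a_C + 1/3*a_D + 0*a_E
  a_D = 4/15*a_A + 1/3*a_B + 1/3*a_C + 0*a_D + 1/15*a_E

Substituting a_A = 1 and a_E = 0, rearrange to (I - Q) a = r where r[i] = P(i -> A):
  [4/5, -8/15, -2/15] . (a_B, a_C, a_D) = 2/15
  [-4/15, 3/5, -1/3] . (a_B, a_C, a_D) = 0
  [-1/3, -1/3, 1] . (a_B, a_C, a_D) = 4/15

Solving yields:
  a_B = 226/255
  a_C = 13/15
  a_D = 217/255

Starting state is D, so the absorption probability is a_D = 217/255.

Answer: 217/255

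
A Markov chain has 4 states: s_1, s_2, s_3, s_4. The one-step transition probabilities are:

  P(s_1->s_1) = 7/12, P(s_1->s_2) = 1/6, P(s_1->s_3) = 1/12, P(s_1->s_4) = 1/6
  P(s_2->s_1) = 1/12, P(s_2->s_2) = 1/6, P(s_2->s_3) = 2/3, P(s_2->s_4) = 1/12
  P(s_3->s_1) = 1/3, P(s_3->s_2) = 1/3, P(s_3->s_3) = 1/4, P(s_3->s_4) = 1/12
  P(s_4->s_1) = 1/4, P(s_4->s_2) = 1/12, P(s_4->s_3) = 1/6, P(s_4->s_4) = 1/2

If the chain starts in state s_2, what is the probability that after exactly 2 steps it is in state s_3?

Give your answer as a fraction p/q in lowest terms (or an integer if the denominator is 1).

Computing P^2 by repeated multiplication:
P^1 =
  s_1: [7/12, 1/6, 1/12, 1/6]
  s_2: [1/12, 1/6, 2/3, 1/12]
  s_3: [1/3, 1/3, 1/4, 1/12]
  s_4: [1/4, 1/12, 1/6, 1/2]
P^2 =
  s_1: [61/144, 1/6, 5/24, 29/144]
  s_2: [11/36, 13/48, 43/144, 1/8]
  s_3: [47/144, 29/144, 47/144, 7/48]
  s_4: [1/3, 11/72, 29/144, 5/16]

(P^2)[s_2 -> s_3] = 43/144

Answer: 43/144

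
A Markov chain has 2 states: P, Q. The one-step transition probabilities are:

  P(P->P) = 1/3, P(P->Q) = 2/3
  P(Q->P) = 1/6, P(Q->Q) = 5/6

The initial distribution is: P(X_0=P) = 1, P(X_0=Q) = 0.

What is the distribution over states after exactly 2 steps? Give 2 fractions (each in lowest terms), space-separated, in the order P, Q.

Answer: 2/9 7/9

Derivation:
Propagating the distribution step by step (d_{t+1} = d_t * P):
d_0 = (P=1, Q=0)
  d_1[P] = 1*1/3 + 0*1/6 = 1/3
  d_1[Q] = 1*2/3 + 0*5/6 = 2/3
d_1 = (P=1/3, Q=2/3)
  d_2[P] = 1/3*1/3 + 2/3*1/6 = 2/9
  d_2[Q] = 1/3*2/3 + 2/3*5/6 = 7/9
d_2 = (P=2/9, Q=7/9)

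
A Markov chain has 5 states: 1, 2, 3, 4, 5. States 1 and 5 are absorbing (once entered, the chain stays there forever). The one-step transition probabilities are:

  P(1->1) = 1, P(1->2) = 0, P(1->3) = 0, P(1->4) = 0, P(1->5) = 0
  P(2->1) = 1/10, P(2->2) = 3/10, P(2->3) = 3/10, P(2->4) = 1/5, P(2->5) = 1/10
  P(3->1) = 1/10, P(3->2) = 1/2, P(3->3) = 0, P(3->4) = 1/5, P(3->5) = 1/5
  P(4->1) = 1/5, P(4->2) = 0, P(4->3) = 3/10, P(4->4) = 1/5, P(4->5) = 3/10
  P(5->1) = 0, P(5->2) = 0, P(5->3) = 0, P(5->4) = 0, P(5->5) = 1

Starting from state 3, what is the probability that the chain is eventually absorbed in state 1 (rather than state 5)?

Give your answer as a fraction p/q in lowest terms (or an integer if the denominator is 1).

Answer: 9/23

Derivation:
Let a_i = P(absorbed in 1 | start in state i).
Boundary conditions: a_1 = 1, a_5 = 0.
For each transient state i, a_i = sum_j P(i->j) * a_j:
  a_2 = 1/10*a_1 + 3/10*a_2 + 3/10*a_3 + 1/5*a_4 + 1/10*a_5
  a_3 = 1/10*a_1 + 1/2*a_2 + 0*a_3 + 1/5*a_4 + 1/5*a_5
  a_4 = 1/5*a_1 + 0*a_2 + 3/10*a_3 + 1/5*a_4 + 3/10*a_5

Substituting a_1 = 1 and a_5 = 0, rearrange to (I - Q) a = r where r[i] = P(i -> 1):
  [7/10, -3/10, -1/5] . (a_2, a_3, a_4) = 1/10
  [-1/2, 1, -1/5] . (a_2, a_3, a_4) = 1/10
  [0, -3/10, 4/5] . (a_2, a_3, a_4) = 1/5

Solving yields:
  a_2 = 39/92
  a_3 = 9/23
  a_4 = 73/184

Starting state is 3, so the absorption probability is a_3 = 9/23.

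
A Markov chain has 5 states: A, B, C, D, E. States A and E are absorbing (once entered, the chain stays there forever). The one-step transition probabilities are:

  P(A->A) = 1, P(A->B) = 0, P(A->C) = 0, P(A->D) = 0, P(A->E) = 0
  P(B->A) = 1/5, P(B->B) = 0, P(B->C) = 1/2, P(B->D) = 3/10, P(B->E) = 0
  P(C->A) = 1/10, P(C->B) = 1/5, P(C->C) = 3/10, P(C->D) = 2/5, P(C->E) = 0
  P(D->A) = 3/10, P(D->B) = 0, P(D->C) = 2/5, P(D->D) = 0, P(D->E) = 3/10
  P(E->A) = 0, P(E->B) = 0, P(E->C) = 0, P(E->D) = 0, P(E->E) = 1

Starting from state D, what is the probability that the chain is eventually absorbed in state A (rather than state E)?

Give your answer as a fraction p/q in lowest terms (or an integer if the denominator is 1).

Let a_i = P(absorbed in A | start in state i).
Boundary conditions: a_A = 1, a_E = 0.
For each transient state i, a_i = sum_j P(i->j) * a_j:
  a_B = 1/5*a_A + 0*a_B + 1/2*a_C + 3/10*a_D + 0*a_E
  a_C = 1/10*a_A + 1/5*a_B + 3/10*a_C + 2/5*a_D + 0*a_E
  a_D = 3/10*a_A + 0*a_B + 2/5*a_C + 0*a_D + 3/10*a_E

Substituting a_A = 1 and a_E = 0, rearrange to (I - Q) a = r where r[i] = P(i -> A):
  [1, -1/2, -3/10] . (a_B, a_C, a_D) = 1/5
  [-1/5, 7/10, -2/5] . (a_B, a_C, a_D) = 1/10
  [0, -2/5, 1] . (a_B, a_C, a_D) = 3/10

Solving yields:
  a_B = 293/416
  a_C = 139/208
  a_D = 59/104

Starting state is D, so the absorption probability is a_D = 59/104.

Answer: 59/104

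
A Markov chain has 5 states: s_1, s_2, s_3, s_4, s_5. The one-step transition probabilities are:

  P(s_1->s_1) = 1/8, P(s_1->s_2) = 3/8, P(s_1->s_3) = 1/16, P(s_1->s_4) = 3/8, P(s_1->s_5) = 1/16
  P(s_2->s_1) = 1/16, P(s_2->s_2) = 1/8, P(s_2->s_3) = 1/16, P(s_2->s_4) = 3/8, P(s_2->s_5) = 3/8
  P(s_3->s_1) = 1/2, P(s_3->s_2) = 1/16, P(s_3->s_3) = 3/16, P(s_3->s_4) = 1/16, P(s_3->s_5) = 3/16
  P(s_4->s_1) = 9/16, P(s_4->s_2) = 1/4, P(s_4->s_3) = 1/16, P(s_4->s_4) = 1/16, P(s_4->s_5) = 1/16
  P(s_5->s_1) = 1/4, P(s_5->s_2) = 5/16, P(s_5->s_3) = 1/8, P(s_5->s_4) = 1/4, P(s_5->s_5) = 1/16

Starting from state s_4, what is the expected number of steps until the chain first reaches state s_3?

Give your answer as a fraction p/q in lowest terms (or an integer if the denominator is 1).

Let h_i = expected steps to first reach s_3 from state i.
Boundary: h_s_3 = 0.
First-step equations for the other states:
  h_s_1 = 1 + 1/8*h_s_1 + 3/8*h_s_2 + 1/16*h_s_3 + 3/8*h_s_4 + 1/16*h_s_5
  h_s_2 = 1 + 1/16*h_s_1 + 1/8*h_s_2 + 1/16*h_s_3 + 3/8*h_s_4 + 3/8*h_s_5
  h_s_4 = 1 + 9/16*h_s_1 + 1/4*h_s_2 + 1/16*h_s_3 + 1/16*h_s_4 + 1/16*h_s_5
  h_s_5 = 1 + 1/4*h_s_1 + 5/16*h_s_2 + 1/8*h_s_3 + 1/4*h_s_4 + 1/16*h_s_5

Substituting h_s_3 = 0 and rearranging gives the linear system (I - Q) h = 1:
  [7/8, -3/8, -3/8, -1/16] . (h_s_1, h_s_2, h_s_4, h_s_5) = 1
  [-1/16, 7/8, -3/8, -3/8] . (h_s_1, h_s_2, h_s_4, h_s_5) = 1
  [-9/16, -1/4, 15/16, -1/16] . (h_s_1, h_s_2, h_s_4, h_s_5) = 1
  [-1/4, -5/16, -1/4, 15/16] . (h_s_1, h_s_2, h_s_4, h_s_5) = 1

Solving yields:
  h_s_1 = 21776/1559
  h_s_2 = 21440/1559
  h_s_4 = 21808/1559
  h_s_5 = 20432/1559

Starting state is s_4, so the expected hitting time is h_s_4 = 21808/1559.

Answer: 21808/1559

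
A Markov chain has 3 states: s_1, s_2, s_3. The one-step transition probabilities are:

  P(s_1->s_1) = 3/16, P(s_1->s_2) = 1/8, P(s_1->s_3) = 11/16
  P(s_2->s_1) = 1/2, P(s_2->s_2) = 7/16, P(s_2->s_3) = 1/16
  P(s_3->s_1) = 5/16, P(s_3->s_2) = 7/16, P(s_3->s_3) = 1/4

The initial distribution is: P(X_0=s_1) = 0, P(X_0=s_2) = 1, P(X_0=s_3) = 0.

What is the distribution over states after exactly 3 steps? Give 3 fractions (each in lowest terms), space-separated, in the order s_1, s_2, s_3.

Answer: 663/2048 1367/4096 1403/4096

Derivation:
Propagating the distribution step by step (d_{t+1} = d_t * P):
d_0 = (s_1=0, s_2=1, s_3=0)
  d_1[s_1] = 0*3/16 + 1*1/2 + 0*5/16 = 1/2
  d_1[s_2] = 0*1/8 + 1*7/16 + 0*7/16 = 7/16
  d_1[s_3] = 0*11/16 + 1*1/16 + 0*1/4 = 1/16
d_1 = (s_1=1/2, s_2=7/16, s_3=1/16)
  d_2[s_1] = 1/2*3/16 + 7/16*1/2 + 1/16*5/16 = 85/256
  d_2[s_2] = 1/2*1/8 + 7/16*7/16 + 1/16*7/16 = 9/32
  d_2[s_3] = 1/2*11/16 + 7/16*1/16 + 1/16*1/4 = 99/256
d_2 = (s_1=85/256, s_2=9/32, s_3=99/256)
  d_3[s_1] = 85/256*3/16 + 9/32*1/2 + 99/256*5/16 = 663/2048
  d_3[s_2] = 85/256*1/8 + 9/32*7/16 + 99/256*7/16 = 1367/4096
  d_3[s_3] = 85/256*11/16 + 9/32*1/16 + 99/256*1/4 = 1403/4096
d_3 = (s_1=663/2048, s_2=1367/4096, s_3=1403/4096)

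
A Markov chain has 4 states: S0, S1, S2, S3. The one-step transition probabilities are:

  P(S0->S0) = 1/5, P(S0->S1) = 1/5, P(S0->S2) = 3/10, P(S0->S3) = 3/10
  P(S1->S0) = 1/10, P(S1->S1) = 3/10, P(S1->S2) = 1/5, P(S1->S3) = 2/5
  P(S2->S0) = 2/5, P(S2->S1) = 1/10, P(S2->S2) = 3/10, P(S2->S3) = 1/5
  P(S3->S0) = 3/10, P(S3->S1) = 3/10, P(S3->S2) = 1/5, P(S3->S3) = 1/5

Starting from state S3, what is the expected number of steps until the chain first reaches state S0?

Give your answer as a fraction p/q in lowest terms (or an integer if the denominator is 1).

Answer: 225/61

Derivation:
Let h_i = expected steps to first reach S0 from state i.
Boundary: h_S0 = 0.
First-step equations for the other states:
  h_S1 = 1 + 1/10*h_S0 + 3/10*h_S1 + 1/5*h_S2 + 2/5*h_S3
  h_S2 = 1 + 2/5*h_S0 + 1/10*h_S1 + 3/10*h_S2 + 1/5*h_S3
  h_S3 = 1 + 3/10*h_S0 + 3/10*h_S1 + 1/5*h_S2 + 1/5*h_S3

Substituting h_S0 = 0 and rearranging gives the linear system (I - Q) h = 1:
  [7/10, -1/5, -2/5] . (h_S1, h_S2, h_S3) = 1
  [-1/10, 7/10, -1/5] . (h_S1, h_S2, h_S3) = 1
  [-3/10, -1/5, 4/5] . (h_S1, h_S2, h_S3) = 1

Solving yields:
  h_S1 = 270/61
  h_S2 = 190/61
  h_S3 = 225/61

Starting state is S3, so the expected hitting time is h_S3 = 225/61.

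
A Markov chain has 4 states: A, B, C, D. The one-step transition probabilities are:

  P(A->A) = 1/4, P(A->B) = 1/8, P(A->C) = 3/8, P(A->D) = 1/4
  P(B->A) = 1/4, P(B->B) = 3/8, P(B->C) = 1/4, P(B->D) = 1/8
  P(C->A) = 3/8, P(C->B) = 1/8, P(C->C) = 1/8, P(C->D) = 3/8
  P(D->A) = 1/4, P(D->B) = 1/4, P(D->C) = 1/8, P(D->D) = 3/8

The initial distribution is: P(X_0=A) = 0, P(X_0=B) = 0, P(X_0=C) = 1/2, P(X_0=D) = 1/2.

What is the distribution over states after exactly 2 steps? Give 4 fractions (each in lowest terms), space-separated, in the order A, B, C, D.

Propagating the distribution step by step (d_{t+1} = d_t * P):
d_0 = (A=0, B=0, C=1/2, D=1/2)
  d_1[A] = 0*1/4 + 0*1/4 + 1/2*3/8 + 1/2*1/4 = 5/16
  d_1[B] = 0*1/8 + 0*3/8 + 1/2*1/8 + 1/2*1/4 = 3/16
  d_1[C] = 0*3/8 + 0*1/4 + 1/2*1/8 + 1/2*1/8 = 1/8
  d_1[D] = 0*1/4 + 0*1/8 + 1/2*3/8 + 1/2*3/8 = 3/8
d_1 = (A=5/16, B=3/16, C=1/8, D=3/8)
  d_2[A] = 5/16*1/4 + 3/16*1/4 + 1/8*3/8 + 3/8*1/4 = 17/64
  d_2[B] = 5/16*1/8 + 3/16*3/8 + 1/8*1/8 + 3/8*1/4 = 7/32
  d_2[C] = 5/16*3/8 + 3/16*1/4 + 1/8*1/8 + 3/8*1/8 = 29/128
  d_2[D] = 5/16*1/4 + 3/16*1/8 + 1/8*3/8 + 3/8*3/8 = 37/128
d_2 = (A=17/64, B=7/32, C=29/128, D=37/128)

Answer: 17/64 7/32 29/128 37/128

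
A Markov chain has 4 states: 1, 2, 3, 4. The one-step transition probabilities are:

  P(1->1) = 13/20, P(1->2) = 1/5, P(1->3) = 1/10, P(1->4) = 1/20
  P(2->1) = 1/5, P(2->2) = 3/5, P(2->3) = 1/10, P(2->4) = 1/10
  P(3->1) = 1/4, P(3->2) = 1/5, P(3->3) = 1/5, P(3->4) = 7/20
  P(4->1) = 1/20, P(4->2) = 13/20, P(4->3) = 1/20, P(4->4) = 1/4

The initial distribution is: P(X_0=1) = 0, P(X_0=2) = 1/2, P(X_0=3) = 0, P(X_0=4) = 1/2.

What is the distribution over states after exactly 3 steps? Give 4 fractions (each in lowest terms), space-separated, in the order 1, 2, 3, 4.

Propagating the distribution step by step (d_{t+1} = d_t * P):
d_0 = (1=0, 2=1/2, 3=0, 4=1/2)
  d_1[1] = 0*13/20 + 1/2*1/5 + 0*1/4 + 1/2*1/20 = 1/8
  d_1[2] = 0*1/5 + 1/2*3/5 + 0*1/5 + 1/2*13/20 = 5/8
  d_1[3] = 0*1/10 + 1/2*1/10 + 0*1/5 + 1/2*1/20 = 3/40
  d_1[4] = 0*1/20 + 1/2*1/10 + 0*7/20 + 1/2*1/4 = 7/40
d_1 = (1=1/8, 2=5/8, 3=3/40, 4=7/40)
  d_2[1] = 1/8*13/20 + 5/8*1/5 + 3/40*1/4 + 7/40*1/20 = 187/800
  d_2[2] = 1/8*1/5 + 5/8*3/5 + 3/40*1/5 + 7/40*13/20 = 423/800
  d_2[3] = 1/8*1/10 + 5/8*1/10 + 3/40*1/5 + 7/40*1/20 = 79/800
  d_2[4] = 1/8*1/20 + 5/8*1/10 + 3/40*7/20 + 7/40*1/4 = 111/800
d_2 = (1=187/800, 2=423/800, 3=79/800, 4=111/800)
  d_3[1] = 187/800*13/20 + 423/800*1/5 + 79/800*1/4 + 111/800*1/20 = 4629/16000
  d_3[2] = 187/800*1/5 + 423/800*3/5 + 79/800*1/5 + 111/800*13/20 = 7583/16000
  d_3[3] = 187/800*1/10 + 423/800*1/10 + 79/800*1/5 + 111/800*1/20 = 1647/16000
  d_3[4] = 187/800*1/20 + 423/800*1/10 + 79/800*7/20 + 111/800*1/4 = 2141/16000
d_3 = (1=4629/16000, 2=7583/16000, 3=1647/16000, 4=2141/16000)

Answer: 4629/16000 7583/16000 1647/16000 2141/16000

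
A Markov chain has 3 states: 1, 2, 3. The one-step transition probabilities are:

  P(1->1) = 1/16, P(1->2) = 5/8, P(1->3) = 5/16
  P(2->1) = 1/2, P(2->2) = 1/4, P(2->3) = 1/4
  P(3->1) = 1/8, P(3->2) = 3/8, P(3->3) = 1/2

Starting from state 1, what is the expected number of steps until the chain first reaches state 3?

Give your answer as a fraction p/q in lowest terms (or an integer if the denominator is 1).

Let h_i = expected steps to first reach 3 from state i.
Boundary: h_3 = 0.
First-step equations for the other states:
  h_1 = 1 + 1/16*h_1 + 5/8*h_2 + 5/16*h_3
  h_2 = 1 + 1/2*h_1 + 1/4*h_2 + 1/4*h_3

Substituting h_3 = 0 and rearranging gives the linear system (I - Q) h = 1:
  [15/16, -5/8] . (h_1, h_2) = 1
  [-1/2, 3/4] . (h_1, h_2) = 1

Solving yields:
  h_1 = 88/25
  h_2 = 92/25

Starting state is 1, so the expected hitting time is h_1 = 88/25.

Answer: 88/25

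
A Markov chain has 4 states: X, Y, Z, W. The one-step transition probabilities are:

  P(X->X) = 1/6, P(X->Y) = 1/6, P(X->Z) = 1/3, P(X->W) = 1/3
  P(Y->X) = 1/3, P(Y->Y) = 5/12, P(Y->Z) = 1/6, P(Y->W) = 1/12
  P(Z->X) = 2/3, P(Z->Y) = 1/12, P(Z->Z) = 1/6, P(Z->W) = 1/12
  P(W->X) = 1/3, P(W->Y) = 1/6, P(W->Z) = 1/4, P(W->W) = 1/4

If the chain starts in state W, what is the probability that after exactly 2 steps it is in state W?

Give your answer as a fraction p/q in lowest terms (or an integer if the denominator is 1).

Answer: 5/24

Derivation:
Computing P^2 by repeated multiplication:
P^1 =
  X: [1/6, 1/6, 1/3, 1/3]
  Y: [1/3, 5/12, 1/6, 1/12]
  Z: [2/3, 1/12, 1/6, 1/12]
  W: [1/3, 1/6, 1/4, 1/4]
P^2 =
  X: [5/12, 13/72, 2/9, 13/72]
  Y: [1/3, 37/144, 11/48, 13/72]
  Z: [5/18, 25/144, 41/144, 19/72]
  W: [13/36, 3/16, 35/144, 5/24]

(P^2)[W -> W] = 5/24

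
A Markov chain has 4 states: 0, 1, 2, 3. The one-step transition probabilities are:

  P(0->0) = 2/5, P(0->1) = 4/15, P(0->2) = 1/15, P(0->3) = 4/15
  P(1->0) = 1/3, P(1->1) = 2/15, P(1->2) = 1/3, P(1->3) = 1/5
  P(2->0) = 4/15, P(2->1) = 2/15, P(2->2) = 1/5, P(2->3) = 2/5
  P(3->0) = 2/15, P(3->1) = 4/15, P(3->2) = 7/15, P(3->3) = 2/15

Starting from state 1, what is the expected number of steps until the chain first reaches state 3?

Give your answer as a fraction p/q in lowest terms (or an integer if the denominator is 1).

Let h_i = expected steps to first reach 3 from state i.
Boundary: h_3 = 0.
First-step equations for the other states:
  h_0 = 1 + 2/5*h_0 + 4/15*h_1 + 1/15*h_2 + 4/15*h_3
  h_1 = 1 + 1/3*h_0 + 2/15*h_1 + 1/3*h_2 + 1/5*h_3
  h_2 = 1 + 4/15*h_0 + 2/15*h_1 + 1/5*h_2 + 2/5*h_3

Substituting h_3 = 0 and rearranging gives the linear system (I - Q) h = 1:
  [3/5, -4/15, -1/15] . (h_0, h_1, h_2) = 1
  [-1/3, 13/15, -1/3] . (h_0, h_1, h_2) = 1
  [-4/15, -2/15, 4/5] . (h_0, h_1, h_2) = 1

Solving yields:
  h_0 = 3435/932
  h_1 = 1755/466
  h_2 = 2895/932

Starting state is 1, so the expected hitting time is h_1 = 1755/466.

Answer: 1755/466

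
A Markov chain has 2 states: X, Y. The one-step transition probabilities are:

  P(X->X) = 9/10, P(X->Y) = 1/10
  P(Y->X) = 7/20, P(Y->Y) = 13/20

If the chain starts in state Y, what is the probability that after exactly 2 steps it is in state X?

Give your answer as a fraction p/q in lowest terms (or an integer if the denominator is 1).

Computing P^2 by repeated multiplication:
P^1 =
  X: [9/10, 1/10]
  Y: [7/20, 13/20]
P^2 =
  X: [169/200, 31/200]
  Y: [217/400, 183/400]

(P^2)[Y -> X] = 217/400

Answer: 217/400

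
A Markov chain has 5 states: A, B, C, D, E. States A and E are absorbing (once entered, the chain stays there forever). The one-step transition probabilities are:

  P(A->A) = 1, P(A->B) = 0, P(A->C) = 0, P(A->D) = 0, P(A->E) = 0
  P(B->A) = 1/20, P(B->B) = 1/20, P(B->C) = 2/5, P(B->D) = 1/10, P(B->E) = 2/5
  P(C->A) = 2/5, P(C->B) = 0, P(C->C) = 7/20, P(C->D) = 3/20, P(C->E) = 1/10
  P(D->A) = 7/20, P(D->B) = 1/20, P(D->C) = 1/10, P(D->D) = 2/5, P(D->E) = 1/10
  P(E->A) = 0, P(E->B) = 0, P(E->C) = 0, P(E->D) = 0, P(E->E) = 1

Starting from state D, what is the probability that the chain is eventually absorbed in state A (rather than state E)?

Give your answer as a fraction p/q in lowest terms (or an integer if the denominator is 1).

Let a_i = P(absorbed in A | start in state i).
Boundary conditions: a_A = 1, a_E = 0.
For each transient state i, a_i = sum_j P(i->j) * a_j:
  a_B = 1/20*a_A + 1/20*a_B + 2/5*a_C + 1/10*a_D + 2/5*a_E
  a_C = 2/5*a_A + 0*a_B + 7/20*a_C + 3/20*a_D + 1/10*a_E
  a_D = 7/20*a_A + 1/20*a_B + 1/10*a_C + 2/5*a_D + 1/10*a_E

Substituting a_A = 1 and a_E = 0, rearrange to (I - Q) a = r where r[i] = P(i -> A):
  [19/20, -2/5, -1/10] . (a_B, a_C, a_D) = 1/20
  [0, 13/20, -3/20] . (a_B, a_C, a_D) = 2/5
  [-1/20, -1/10, 3/5] . (a_B, a_C, a_D) = 7/20

Solving yields:
  a_B = 13/28
  a_C = 221/280
  a_D = 211/280

Starting state is D, so the absorption probability is a_D = 211/280.

Answer: 211/280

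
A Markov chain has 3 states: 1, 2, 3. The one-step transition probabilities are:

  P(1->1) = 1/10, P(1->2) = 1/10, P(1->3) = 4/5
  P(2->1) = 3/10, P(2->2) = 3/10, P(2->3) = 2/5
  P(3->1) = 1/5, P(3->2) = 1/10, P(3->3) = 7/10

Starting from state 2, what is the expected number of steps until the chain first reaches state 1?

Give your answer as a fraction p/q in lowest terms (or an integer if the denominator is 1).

Let h_i = expected steps to first reach 1 from state i.
Boundary: h_1 = 0.
First-step equations for the other states:
  h_2 = 1 + 3/10*h_1 + 3/10*h_2 + 2/5*h_3
  h_3 = 1 + 1/5*h_1 + 1/10*h_2 + 7/10*h_3

Substituting h_1 = 0 and rearranging gives the linear system (I - Q) h = 1:
  [7/10, -2/5] . (h_2, h_3) = 1
  [-1/10, 3/10] . (h_2, h_3) = 1

Solving yields:
  h_2 = 70/17
  h_3 = 80/17

Starting state is 2, so the expected hitting time is h_2 = 70/17.

Answer: 70/17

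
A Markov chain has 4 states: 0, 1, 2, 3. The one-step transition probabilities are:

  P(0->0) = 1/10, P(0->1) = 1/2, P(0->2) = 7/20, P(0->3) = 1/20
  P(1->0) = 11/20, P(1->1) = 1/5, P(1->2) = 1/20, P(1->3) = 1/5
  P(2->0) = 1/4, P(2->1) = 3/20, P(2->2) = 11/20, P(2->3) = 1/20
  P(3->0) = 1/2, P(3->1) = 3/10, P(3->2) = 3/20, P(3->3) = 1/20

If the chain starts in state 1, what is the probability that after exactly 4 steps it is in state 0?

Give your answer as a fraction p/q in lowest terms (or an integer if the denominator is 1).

Computing P^4 by repeated multiplication:
P^1 =
  0: [1/10, 1/2, 7/20, 1/20]
  1: [11/20, 1/5, 1/20, 1/5]
  2: [1/4, 3/20, 11/20, 1/20]
  3: [1/2, 3/10, 3/20, 1/20]
P^2 =
  0: [159/400, 87/400, 13/50, 1/8]
  1: [111/400, 153/400, 13/50, 2/25]
  2: [27/100, 101/400, 81/200, 29/400]
  3: [111/400, 139/400, 7/25, 19/200]
P^3 =
  0: [459/1600, 51/160, 1247/4000, 661/8000]
  1: [549/1600, 1113/4000, 217/800, 859/8000]
  2: [2427/8000, 67/250, 1363/4000, 703/8000]
  3: [2691/8000, 223/800, 1131/4000, 817/8000]
P^4 =
  0: [1293/4000, 22299/80000, 1501/5000, 313/3200]
  1: [6177/20000, 24009/80000, 2993/10000, 7339/80000]
  2: [24549/80000, 22621/80000, 12807/40000, 451/5000]
  3: [3087/10000, 23759/80000, 121/400, 1469/16000]

(P^4)[1 -> 0] = 6177/20000

Answer: 6177/20000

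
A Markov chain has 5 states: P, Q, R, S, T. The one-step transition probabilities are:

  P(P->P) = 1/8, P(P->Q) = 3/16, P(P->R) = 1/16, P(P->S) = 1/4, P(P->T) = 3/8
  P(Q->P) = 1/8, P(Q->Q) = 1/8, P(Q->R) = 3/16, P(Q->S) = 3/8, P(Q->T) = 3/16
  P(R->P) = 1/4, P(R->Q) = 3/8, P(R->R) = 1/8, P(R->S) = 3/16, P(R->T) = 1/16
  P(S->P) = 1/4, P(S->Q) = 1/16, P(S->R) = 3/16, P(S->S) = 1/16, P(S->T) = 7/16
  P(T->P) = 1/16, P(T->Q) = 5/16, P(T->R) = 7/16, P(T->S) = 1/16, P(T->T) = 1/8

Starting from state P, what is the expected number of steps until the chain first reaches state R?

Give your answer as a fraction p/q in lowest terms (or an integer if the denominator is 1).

Let h_i = expected steps to first reach R from state i.
Boundary: h_R = 0.
First-step equations for the other states:
  h_P = 1 + 1/8*h_P + 3/16*h_Q + 1/16*h_R + 1/4*h_S + 3/8*h_T
  h_Q = 1 + 1/8*h_P + 1/8*h_Q + 3/16*h_R + 3/8*h_S + 3/16*h_T
  h_S = 1 + 1/4*h_P + 1/16*h_Q + 3/16*h_R + 1/16*h_S + 7/16*h_T
  h_T = 1 + 1/16*h_P + 5/16*h_Q + 7/16*h_R + 1/16*h_S + 1/8*h_T

Substituting h_R = 0 and rearranging gives the linear system (I - Q) h = 1:
  [7/8, -3/16, -1/4, -3/8] . (h_P, h_Q, h_S, h_T) = 1
  [-1/8, 7/8, -3/8, -3/16] . (h_P, h_Q, h_S, h_T) = 1
  [-1/4, -1/16, 15/16, -7/16] . (h_P, h_Q, h_S, h_T) = 1
  [-1/16, -5/16, -1/16, 7/8] . (h_P, h_Q, h_S, h_T) = 1

Solving yields:
  h_P = 107504/23073
  h_Q = 98960/23073
  h_S = 95440/23073
  h_T = 76208/23073

Starting state is P, so the expected hitting time is h_P = 107504/23073.

Answer: 107504/23073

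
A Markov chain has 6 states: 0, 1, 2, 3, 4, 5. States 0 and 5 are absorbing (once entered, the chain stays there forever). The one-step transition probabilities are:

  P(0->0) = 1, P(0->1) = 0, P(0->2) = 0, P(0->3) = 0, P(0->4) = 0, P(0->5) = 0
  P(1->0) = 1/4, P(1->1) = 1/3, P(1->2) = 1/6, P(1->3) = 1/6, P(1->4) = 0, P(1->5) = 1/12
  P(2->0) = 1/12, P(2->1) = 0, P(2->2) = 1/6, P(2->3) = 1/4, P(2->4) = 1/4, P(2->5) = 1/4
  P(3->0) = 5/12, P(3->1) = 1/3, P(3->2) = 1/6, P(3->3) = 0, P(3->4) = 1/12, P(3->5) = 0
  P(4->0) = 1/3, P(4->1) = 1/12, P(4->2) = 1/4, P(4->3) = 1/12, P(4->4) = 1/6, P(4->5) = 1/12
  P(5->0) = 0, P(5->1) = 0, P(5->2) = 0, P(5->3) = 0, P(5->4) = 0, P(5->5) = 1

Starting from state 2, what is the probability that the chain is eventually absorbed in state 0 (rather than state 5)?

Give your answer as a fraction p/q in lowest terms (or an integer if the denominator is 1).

Let a_i = P(absorbed in 0 | start in state i).
Boundary conditions: a_0 = 1, a_5 = 0.
For each transient state i, a_i = sum_j P(i->j) * a_j:
  a_1 = 1/4*a_0 + 1/3*a_1 + 1/6*a_2 + 1/6*a_3 + 0*a_4 + 1/12*a_5
  a_2 = 1/12*a_0 + 0*a_1 + 1/6*a_2 + 1/4*a_3 + 1/4*a_4 + 1/4*a_5
  a_3 = 5/12*a_0 + 1/3*a_1 + 1/6*a_2 + 0*a_3 + 1/12*a_4 + 0*a_5
  a_4 = 1/3*a_0 + 1/12*a_1 + 1/4*a_2 + 1/12*a_3 + 1/6*a_4 + 1/12*a_5

Substituting a_0 = 1 and a_5 = 0, rearrange to (I - Q) a = r where r[i] = P(i -> 0):
  [2/3, -1/6, -1/6, 0] . (a_1, a_2, a_3, a_4) = 1/4
  [0, 5/6, -1/4, -1/4] . (a_1, a_2, a_3, a_4) = 1/12
  [-1/3, -1/6, 1, -1/12] . (a_1, a_2, a_3, a_4) = 5/12
  [-1/12, -1/4, -1/12, 5/6] . (a_1, a_2, a_3, a_4) = 1/3

Solving yields:
  a_1 = 4985/6954
  a_2 = 1295/2318
  a_3 = 148/183
  a_4 = 2504/3477

Starting state is 2, so the absorption probability is a_2 = 1295/2318.

Answer: 1295/2318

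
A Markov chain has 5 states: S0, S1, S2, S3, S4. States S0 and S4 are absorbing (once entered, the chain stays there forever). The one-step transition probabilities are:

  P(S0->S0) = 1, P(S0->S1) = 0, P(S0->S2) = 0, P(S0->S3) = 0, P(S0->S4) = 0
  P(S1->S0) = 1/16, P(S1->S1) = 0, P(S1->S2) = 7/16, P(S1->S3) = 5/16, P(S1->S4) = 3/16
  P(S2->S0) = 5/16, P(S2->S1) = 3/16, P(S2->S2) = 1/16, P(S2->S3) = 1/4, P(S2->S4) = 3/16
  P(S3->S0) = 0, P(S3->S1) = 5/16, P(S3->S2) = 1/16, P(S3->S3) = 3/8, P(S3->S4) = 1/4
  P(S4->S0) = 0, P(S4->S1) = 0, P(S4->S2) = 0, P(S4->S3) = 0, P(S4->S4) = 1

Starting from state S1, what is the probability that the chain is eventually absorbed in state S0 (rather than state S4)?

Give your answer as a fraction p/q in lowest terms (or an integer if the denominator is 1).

Answer: 521/1596

Derivation:
Let a_i = P(absorbed in S0 | start in state i).
Boundary conditions: a_S0 = 1, a_S4 = 0.
For each transient state i, a_i = sum_j P(i->j) * a_j:
  a_S1 = 1/16*a_S0 + 0*a_S1 + 7/16*a_S2 + 5/16*a_S3 + 3/16*a_S4
  a_S2 = 5/16*a_S0 + 3/16*a_S1 + 1/16*a_S2 + 1/4*a_S3 + 3/16*a_S4
  a_S3 = 0*a_S0 + 5/16*a_S1 + 1/16*a_S2 + 3/8*a_S3 + 1/4*a_S4

Substituting a_S0 = 1 and a_S4 = 0, rearrange to (I - Q) a = r where r[i] = P(i -> S0):
  [1, -7/16, -5/16] . (a_S1, a_S2, a_S3) = 1/16
  [-3/16, 15/16, -1/4] . (a_S1, a_S2, a_S3) = 5/16
  [-5/16, -1/16, 5/8] . (a_S1, a_S2, a_S3) = 0

Solving yields:
  a_S1 = 521/1596
  a_S2 = 725/1596
  a_S3 = 111/532

Starting state is S1, so the absorption probability is a_S1 = 521/1596.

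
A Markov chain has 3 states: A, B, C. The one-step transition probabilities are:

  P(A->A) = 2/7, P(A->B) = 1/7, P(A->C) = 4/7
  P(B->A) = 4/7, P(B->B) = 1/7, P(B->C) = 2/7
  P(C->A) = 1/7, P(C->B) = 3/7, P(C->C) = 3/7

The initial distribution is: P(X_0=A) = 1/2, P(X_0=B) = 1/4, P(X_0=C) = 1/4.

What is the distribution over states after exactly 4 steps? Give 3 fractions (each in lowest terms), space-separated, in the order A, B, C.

Answer: 2895/9604 1275/4802 4159/9604

Derivation:
Propagating the distribution step by step (d_{t+1} = d_t * P):
d_0 = (A=1/2, B=1/4, C=1/4)
  d_1[A] = 1/2*2/7 + 1/4*4/7 + 1/4*1/7 = 9/28
  d_1[B] = 1/2*1/7 + 1/4*1/7 + 1/4*3/7 = 3/14
  d_1[C] = 1/2*4/7 + 1/4*2/7 + 1/4*3/7 = 13/28
d_1 = (A=9/28, B=3/14, C=13/28)
  d_2[A] = 9/28*2/7 + 3/14*4/7 + 13/28*1/7 = 55/196
  d_2[B] = 9/28*1/7 + 3/14*1/7 + 13/28*3/7 = 27/98
  d_2[C] = 9/28*4/7 + 3/14*2/7 + 13/28*3/7 = 87/196
d_2 = (A=55/196, B=27/98, C=87/196)
  d_3[A] = 55/196*2/7 + 27/98*4/7 + 87/196*1/7 = 59/196
  d_3[B] = 55/196*1/7 + 27/98*1/7 + 87/196*3/7 = 185/686
  d_3[C] = 55/196*4/7 + 27/98*2/7 + 87/196*3/7 = 589/1372
d_3 = (A=59/196, B=185/686, C=589/1372)
  d_4[A] = 59/196*2/7 + 185/686*4/7 + 589/1372*1/7 = 2895/9604
  d_4[B] = 59/196*1/7 + 185/686*1/7 + 589/1372*3/7 = 1275/4802
  d_4[C] = 59/196*4/7 + 185/686*2/7 + 589/1372*3/7 = 4159/9604
d_4 = (A=2895/9604, B=1275/4802, C=4159/9604)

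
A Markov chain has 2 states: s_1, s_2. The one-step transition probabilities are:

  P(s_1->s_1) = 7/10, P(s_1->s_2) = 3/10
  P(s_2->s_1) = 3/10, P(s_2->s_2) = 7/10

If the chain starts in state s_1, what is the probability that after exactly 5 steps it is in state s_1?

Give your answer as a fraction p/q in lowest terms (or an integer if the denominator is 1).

Computing P^5 by repeated multiplication:
P^1 =
  s_1: [7/10, 3/10]
  s_2: [3/10, 7/10]
P^2 =
  s_1: [29/50, 21/50]
  s_2: [21/50, 29/50]
P^3 =
  s_1: [133/250, 117/250]
  s_2: [117/250, 133/250]
P^4 =
  s_1: [641/1250, 609/1250]
  s_2: [609/1250, 641/1250]
P^5 =
  s_1: [3157/6250, 3093/6250]
  s_2: [3093/6250, 3157/6250]

(P^5)[s_1 -> s_1] = 3157/6250

Answer: 3157/6250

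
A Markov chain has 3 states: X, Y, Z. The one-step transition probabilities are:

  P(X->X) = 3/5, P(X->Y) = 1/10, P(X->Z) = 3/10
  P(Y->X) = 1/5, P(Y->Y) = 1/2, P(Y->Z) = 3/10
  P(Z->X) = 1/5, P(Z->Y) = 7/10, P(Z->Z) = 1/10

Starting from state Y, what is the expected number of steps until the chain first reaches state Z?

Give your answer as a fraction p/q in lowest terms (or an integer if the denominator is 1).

Let h_i = expected steps to first reach Z from state i.
Boundary: h_Z = 0.
First-step equations for the other states:
  h_X = 1 + 3/5*h_X + 1/10*h_Y + 3/10*h_Z
  h_Y = 1 + 1/5*h_X + 1/2*h_Y + 3/10*h_Z

Substituting h_Z = 0 and rearranging gives the linear system (I - Q) h = 1:
  [2/5, -1/10] . (h_X, h_Y) = 1
  [-1/5, 1/2] . (h_X, h_Y) = 1

Solving yields:
  h_X = 10/3
  h_Y = 10/3

Starting state is Y, so the expected hitting time is h_Y = 10/3.

Answer: 10/3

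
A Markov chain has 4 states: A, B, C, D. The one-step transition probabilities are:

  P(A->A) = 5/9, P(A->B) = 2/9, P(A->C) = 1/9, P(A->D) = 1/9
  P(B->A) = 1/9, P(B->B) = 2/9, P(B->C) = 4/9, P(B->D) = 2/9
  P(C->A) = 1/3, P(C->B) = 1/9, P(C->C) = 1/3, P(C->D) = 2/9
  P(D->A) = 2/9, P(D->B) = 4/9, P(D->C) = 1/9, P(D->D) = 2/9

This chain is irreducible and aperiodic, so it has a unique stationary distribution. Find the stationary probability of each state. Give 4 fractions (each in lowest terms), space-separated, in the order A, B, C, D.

The stationary distribution satisfies pi = pi * P, i.e.:
  pi_A = 5/9*pi_A + 1/9*pi_B + 1/3*pi_C + 2/9*pi_D
  pi_B = 2/9*pi_A + 2/9*pi_B + 1/9*pi_C + 4/9*pi_D
  pi_C = 1/9*pi_A + 4/9*pi_B + 1/3*pi_C + 1/9*pi_D
  pi_D = 1/9*pi_A + 2/9*pi_B + 2/9*pi_C + 2/9*pi_D
with normalization: pi_A + pi_B + pi_C + pi_D = 1.

Using the first 3 balance equations plus normalization, the linear system A*pi = b is:
  [-4/9, 1/9, 1/3, 2/9] . pi = 0
  [2/9, -7/9, 1/9, 4/9] . pi = 0
  [1/9, 4/9, -2/3, 1/9] . pi = 0
  [1, 1, 1, 1] . pi = 1

Solving yields:
  pi_A = 85/254
  pi_B = 30/127
  pi_C = 31/127
  pi_D = 47/254

Verification (pi * P):
  85/254*5/9 + 30/127*1/9 + 31/127*1/3 + 47/254*2/9 = 85/254 = pi_A  (ok)
  85/254*2/9 + 30/127*2/9 + 31/127*1/9 + 47/254*4/9 = 30/127 = pi_B  (ok)
  85/254*1/9 + 30/127*4/9 + 31/127*1/3 + 47/254*1/9 = 31/127 = pi_C  (ok)
  85/254*1/9 + 30/127*2/9 + 31/127*2/9 + 47/254*2/9 = 47/254 = pi_D  (ok)

Answer: 85/254 30/127 31/127 47/254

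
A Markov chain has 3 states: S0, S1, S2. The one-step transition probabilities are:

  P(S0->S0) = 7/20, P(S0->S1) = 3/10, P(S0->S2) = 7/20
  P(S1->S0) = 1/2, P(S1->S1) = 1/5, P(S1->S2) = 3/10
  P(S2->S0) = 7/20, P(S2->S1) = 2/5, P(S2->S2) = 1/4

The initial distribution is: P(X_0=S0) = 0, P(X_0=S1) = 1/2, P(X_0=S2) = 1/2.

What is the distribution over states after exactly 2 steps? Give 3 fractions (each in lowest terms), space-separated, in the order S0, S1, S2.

Propagating the distribution step by step (d_{t+1} = d_t * P):
d_0 = (S0=0, S1=1/2, S2=1/2)
  d_1[S0] = 0*7/20 + 1/2*1/2 + 1/2*7/20 = 17/40
  d_1[S1] = 0*3/10 + 1/2*1/5 + 1/2*2/5 = 3/10
  d_1[S2] = 0*7/20 + 1/2*3/10 + 1/2*1/4 = 11/40
d_1 = (S0=17/40, S1=3/10, S2=11/40)
  d_2[S0] = 17/40*7/20 + 3/10*1/2 + 11/40*7/20 = 79/200
  d_2[S1] = 17/40*3/10 + 3/10*1/5 + 11/40*2/5 = 119/400
  d_2[S2] = 17/40*7/20 + 3/10*3/10 + 11/40*1/4 = 123/400
d_2 = (S0=79/200, S1=119/400, S2=123/400)

Answer: 79/200 119/400 123/400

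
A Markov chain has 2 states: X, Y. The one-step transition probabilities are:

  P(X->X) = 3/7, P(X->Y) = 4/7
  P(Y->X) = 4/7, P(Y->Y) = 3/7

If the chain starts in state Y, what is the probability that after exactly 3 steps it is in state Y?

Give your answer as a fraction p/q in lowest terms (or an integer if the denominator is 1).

Computing P^3 by repeated multiplication:
P^1 =
  X: [3/7, 4/7]
  Y: [4/7, 3/7]
P^2 =
  X: [25/49, 24/49]
  Y: [24/49, 25/49]
P^3 =
  X: [171/343, 172/343]
  Y: [172/343, 171/343]

(P^3)[Y -> Y] = 171/343

Answer: 171/343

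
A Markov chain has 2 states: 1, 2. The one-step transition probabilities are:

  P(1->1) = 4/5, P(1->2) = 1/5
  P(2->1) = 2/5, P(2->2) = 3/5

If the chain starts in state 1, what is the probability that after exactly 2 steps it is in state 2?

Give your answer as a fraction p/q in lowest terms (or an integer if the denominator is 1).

Computing P^2 by repeated multiplication:
P^1 =
  1: [4/5, 1/5]
  2: [2/5, 3/5]
P^2 =
  1: [18/25, 7/25]
  2: [14/25, 11/25]

(P^2)[1 -> 2] = 7/25

Answer: 7/25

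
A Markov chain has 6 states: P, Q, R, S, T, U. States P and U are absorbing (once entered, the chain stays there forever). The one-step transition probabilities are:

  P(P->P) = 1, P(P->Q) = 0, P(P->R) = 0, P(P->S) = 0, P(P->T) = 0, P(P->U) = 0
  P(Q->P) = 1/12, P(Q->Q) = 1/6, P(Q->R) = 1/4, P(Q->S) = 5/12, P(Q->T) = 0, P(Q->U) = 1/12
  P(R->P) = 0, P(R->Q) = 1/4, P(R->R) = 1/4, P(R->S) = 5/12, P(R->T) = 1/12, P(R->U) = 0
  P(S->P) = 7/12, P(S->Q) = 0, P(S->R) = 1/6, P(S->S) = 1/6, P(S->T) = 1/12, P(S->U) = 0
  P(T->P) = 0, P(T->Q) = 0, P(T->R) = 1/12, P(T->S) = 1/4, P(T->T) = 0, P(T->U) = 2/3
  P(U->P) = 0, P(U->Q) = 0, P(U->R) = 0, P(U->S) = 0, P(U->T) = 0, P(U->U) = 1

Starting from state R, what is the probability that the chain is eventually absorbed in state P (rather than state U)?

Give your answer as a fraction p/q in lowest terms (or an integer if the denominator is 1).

Answer: 2007/2564

Derivation:
Let a_i = P(absorbed in P | start in state i).
Boundary conditions: a_P = 1, a_U = 0.
For each transient state i, a_i = sum_j P(i->j) * a_j:
  a_Q = 1/12*a_P + 1/6*a_Q + 1/4*a_R + 5/12*a_S + 0*a_T + 1/12*a_U
  a_R = 0*a_P + 1/4*a_Q + 1/4*a_R + 5/12*a_S + 1/12*a_T + 0*a_U
  a_S = 7/12*a_P + 0*a_Q + 1/6*a_R + 1/6*a_S + 1/12*a_T + 0*a_U
  a_T = 0*a_P + 0*a_Q + 1/12*a_R + 1/4*a_S + 0*a_T + 2/3*a_U

Substituting a_P = 1 and a_U = 0, rearrange to (I - Q) a = r where r[i] = P(i -> P):
  [5/6, -1/4, -5/12, 0] . (a_Q, a_R, a_S, a_T) = 1/12
  [-1/4, 3/4, -5/12, -1/12] . (a_Q, a_R, a_S, a_T) = 0
  [0, -1/6, 5/6, -1/12] . (a_Q, a_R, a_S, a_T) = 7/12
  [0, -1/12, -1/4, 1] . (a_Q, a_R, a_S, a_T) = 0

Solving yields:
  a_Q = 1495/1923
  a_R = 2007/2564
  a_S = 6809/7692
  a_T = 551/1923

Starting state is R, so the absorption probability is a_R = 2007/2564.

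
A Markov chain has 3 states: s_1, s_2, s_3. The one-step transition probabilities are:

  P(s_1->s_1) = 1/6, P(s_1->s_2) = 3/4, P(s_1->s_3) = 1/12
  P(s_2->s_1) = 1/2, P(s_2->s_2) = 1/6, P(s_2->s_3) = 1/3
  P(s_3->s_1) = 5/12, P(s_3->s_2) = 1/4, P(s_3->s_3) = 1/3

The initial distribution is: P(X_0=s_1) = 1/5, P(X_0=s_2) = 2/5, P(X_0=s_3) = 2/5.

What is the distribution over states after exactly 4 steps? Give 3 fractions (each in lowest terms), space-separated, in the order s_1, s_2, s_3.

Propagating the distribution step by step (d_{t+1} = d_t * P):
d_0 = (s_1=1/5, s_2=2/5, s_3=2/5)
  d_1[s_1] = 1/5*1/6 + 2/5*1/2 + 2/5*5/12 = 2/5
  d_1[s_2] = 1/5*3/4 + 2/5*1/6 + 2/5*1/4 = 19/60
  d_1[s_3] = 1/5*1/12 + 2/5*1/3 + 2/5*1/3 = 17/60
d_1 = (s_1=2/5, s_2=19/60, s_3=17/60)
  d_2[s_1] = 2/5*1/6 + 19/60*1/2 + 17/60*5/12 = 247/720
  d_2[s_2] = 2/5*3/4 + 19/60*1/6 + 17/60*1/4 = 61/144
  d_2[s_3] = 2/5*1/12 + 19/60*1/3 + 17/60*1/3 = 7/30
d_2 = (s_1=247/720, s_2=61/144, s_3=7/30)
  d_3[s_1] = 247/720*1/6 + 61/144*1/2 + 7/30*5/12 = 791/2160
  d_3[s_2] = 247/720*3/4 + 61/144*1/6 + 7/30*1/4 = 3337/8640
  d_3[s_3] = 247/720*1/12 + 61/144*1/3 + 7/30*1/3 = 713/2880
d_3 = (s_1=791/2160, s_2=3337/8640, s_3=713/2880)
  d_4[s_1] = 791/2160*1/6 + 3337/8640*1/2 + 713/2880*5/12 = 7409/20736
  d_4[s_2] = 791/2160*3/4 + 3337/8640*1/6 + 713/2880*1/4 = 41567/103680
  d_4[s_3] = 791/2160*1/12 + 3337/8640*1/3 + 713/2880*1/3 = 2089/8640
d_4 = (s_1=7409/20736, s_2=41567/103680, s_3=2089/8640)

Answer: 7409/20736 41567/103680 2089/8640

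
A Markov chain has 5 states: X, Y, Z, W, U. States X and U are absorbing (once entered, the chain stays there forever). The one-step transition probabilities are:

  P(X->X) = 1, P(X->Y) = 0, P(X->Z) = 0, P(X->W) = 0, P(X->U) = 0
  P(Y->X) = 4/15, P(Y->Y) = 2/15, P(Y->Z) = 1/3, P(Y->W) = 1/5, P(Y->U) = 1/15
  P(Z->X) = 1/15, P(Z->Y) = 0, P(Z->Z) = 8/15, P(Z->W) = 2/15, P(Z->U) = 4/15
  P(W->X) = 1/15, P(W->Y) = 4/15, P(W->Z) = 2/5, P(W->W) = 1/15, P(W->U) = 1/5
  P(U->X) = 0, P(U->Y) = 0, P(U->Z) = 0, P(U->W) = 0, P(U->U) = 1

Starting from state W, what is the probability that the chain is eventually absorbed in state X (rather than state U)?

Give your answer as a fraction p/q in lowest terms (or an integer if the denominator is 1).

Let a_i = P(absorbed in X | start in state i).
Boundary conditions: a_X = 1, a_U = 0.
For each transient state i, a_i = sum_j P(i->j) * a_j:
  a_Y = 4/15*a_X + 2/15*a_Y + 1/3*a_Z + 1/5*a_W + 1/15*a_U
  a_Z = 1/15*a_X + 0*a_Y + 8/15*a_Z + 2/15*a_W + 4/15*a_U
  a_W = 1/15*a_X + 4/15*a_Y + 2/5*a_Z + 1/15*a_W + 1/5*a_U

Substituting a_X = 1 and a_U = 0, rearrange to (I - Q) a = r where r[i] = P(i -> X):
  [13/15, -1/3, -1/5] . (a_Y, a_Z, a_W) = 4/15
  [0, 7/15, -2/15] . (a_Y, a_Z, a_W) = 1/15
  [-4/15, -2/5, 14/15] . (a_Y, a_Z, a_W) = 1/15

Solving yields:
  a_Y = 463/994
  a_Z = 114/497
  a_W = 43/142

Starting state is W, so the absorption probability is a_W = 43/142.

Answer: 43/142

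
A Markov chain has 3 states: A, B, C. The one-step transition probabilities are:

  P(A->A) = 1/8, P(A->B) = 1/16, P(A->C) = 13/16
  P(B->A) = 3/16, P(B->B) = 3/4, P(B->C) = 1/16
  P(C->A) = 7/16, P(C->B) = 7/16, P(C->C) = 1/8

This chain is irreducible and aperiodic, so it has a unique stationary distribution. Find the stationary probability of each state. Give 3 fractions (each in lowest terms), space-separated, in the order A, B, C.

Answer: 49/207 35/69 53/207

Derivation:
The stationary distribution satisfies pi = pi * P, i.e.:
  pi_A = 1/8*pi_A + 3/16*pi_B + 7/16*pi_C
  pi_B = 1/16*pi_A + 3/4*pi_B + 7/16*pi_C
  pi_C = 13/16*pi_A + 1/16*pi_B + 1/8*pi_C
with normalization: pi_A + pi_B + pi_C = 1.

Using the first 2 balance equations plus normalization, the linear system A*pi = b is:
  [-7/8, 3/16, 7/16] . pi = 0
  [1/16, -1/4, 7/16] . pi = 0
  [1, 1, 1] . pi = 1

Solving yields:
  pi_A = 49/207
  pi_B = 35/69
  pi_C = 53/207

Verification (pi * P):
  49/207*1/8 + 35/69*3/16 + 53/207*7/16 = 49/207 = pi_A  (ok)
  49/207*1/16 + 35/69*3/4 + 53/207*7/16 = 35/69 = pi_B  (ok)
  49/207*13/16 + 35/69*1/16 + 53/207*1/8 = 53/207 = pi_C  (ok)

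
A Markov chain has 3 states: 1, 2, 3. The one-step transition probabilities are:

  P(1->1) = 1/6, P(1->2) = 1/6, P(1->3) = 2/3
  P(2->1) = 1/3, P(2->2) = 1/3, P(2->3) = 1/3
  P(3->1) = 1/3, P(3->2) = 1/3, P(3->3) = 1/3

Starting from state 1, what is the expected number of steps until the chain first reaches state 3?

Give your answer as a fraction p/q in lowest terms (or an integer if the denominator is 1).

Let h_i = expected steps to first reach 3 from state i.
Boundary: h_3 = 0.
First-step equations for the other states:
  h_1 = 1 + 1/6*h_1 + 1/6*h_2 + 2/3*h_3
  h_2 = 1 + 1/3*h_1 + 1/3*h_2 + 1/3*h_3

Substituting h_3 = 0 and rearranging gives the linear system (I - Q) h = 1:
  [5/6, -1/6] . (h_1, h_2) = 1
  [-1/3, 2/3] . (h_1, h_2) = 1

Solving yields:
  h_1 = 5/3
  h_2 = 7/3

Starting state is 1, so the expected hitting time is h_1 = 5/3.

Answer: 5/3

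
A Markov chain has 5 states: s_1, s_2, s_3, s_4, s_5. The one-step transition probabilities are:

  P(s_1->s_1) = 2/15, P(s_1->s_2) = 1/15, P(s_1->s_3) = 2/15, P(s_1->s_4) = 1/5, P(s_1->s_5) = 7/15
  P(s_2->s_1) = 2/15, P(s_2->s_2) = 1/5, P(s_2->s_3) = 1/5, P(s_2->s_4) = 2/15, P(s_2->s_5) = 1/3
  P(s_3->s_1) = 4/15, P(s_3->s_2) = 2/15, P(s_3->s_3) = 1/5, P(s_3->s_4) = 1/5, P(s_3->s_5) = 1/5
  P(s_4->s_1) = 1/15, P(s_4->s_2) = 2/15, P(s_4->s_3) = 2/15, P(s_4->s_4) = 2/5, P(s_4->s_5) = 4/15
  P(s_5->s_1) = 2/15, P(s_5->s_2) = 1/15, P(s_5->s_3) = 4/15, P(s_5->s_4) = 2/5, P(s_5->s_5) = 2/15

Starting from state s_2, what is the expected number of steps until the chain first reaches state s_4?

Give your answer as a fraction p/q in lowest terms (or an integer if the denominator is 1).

Let h_i = expected steps to first reach s_4 from state i.
Boundary: h_s_4 = 0.
First-step equations for the other states:
  h_s_1 = 1 + 2/15*h_s_1 + 1/15*h_s_2 + 2/15*h_s_3 + 1/5*h_s_4 + 7/15*h_s_5
  h_s_2 = 1 + 2/15*h_s_1 + 1/5*h_s_2 + 1/5*h_s_3 + 2/15*h_s_4 + 1/3*h_s_5
  h_s_3 = 1 + 4/15*h_s_1 + 2/15*h_s_2 + 1/5*h_s_3 + 1/5*h_s_4 + 1/5*h_s_5
  h_s_5 = 1 + 2/15*h_s_1 + 1/15*h_s_2 + 4/15*h_s_3 + 2/5*h_s_4 + 2/15*h_s_5

Substituting h_s_4 = 0 and rearranging gives the linear system (I - Q) h = 1:
  [13/15, -1/15, -2/15, -7/15] . (h_s_1, h_s_2, h_s_3, h_s_5) = 1
  [-2/15, 4/5, -1/5, -1/3] . (h_s_1, h_s_2, h_s_3, h_s_5) = 1
  [-4/15, -2/15, 4/5, -1/5] . (h_s_1, h_s_2, h_s_3, h_s_5) = 1
  [-2/15, -1/15, -4/15, 13/15] . (h_s_1, h_s_2, h_s_3, h_s_5) = 1

Solving yields:
  h_s_1 = 18640/4741
  h_s_2 = 20560/4741
  h_s_3 = 19550/4741
  h_s_5 = 15935/4741

Starting state is s_2, so the expected hitting time is h_s_2 = 20560/4741.

Answer: 20560/4741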